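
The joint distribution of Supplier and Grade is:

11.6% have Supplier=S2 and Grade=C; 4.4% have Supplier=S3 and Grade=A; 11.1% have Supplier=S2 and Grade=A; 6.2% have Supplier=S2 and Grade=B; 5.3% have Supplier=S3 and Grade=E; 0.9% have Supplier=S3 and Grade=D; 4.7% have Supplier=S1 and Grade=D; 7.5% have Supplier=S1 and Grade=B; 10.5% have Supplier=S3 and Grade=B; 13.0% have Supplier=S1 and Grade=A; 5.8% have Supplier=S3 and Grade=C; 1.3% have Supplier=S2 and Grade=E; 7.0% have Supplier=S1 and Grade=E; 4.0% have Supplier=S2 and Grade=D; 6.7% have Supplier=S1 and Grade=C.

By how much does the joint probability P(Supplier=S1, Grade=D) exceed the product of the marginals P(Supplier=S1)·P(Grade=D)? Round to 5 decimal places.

0.00966

P(Supplier=S1) = 0.130 + 0.075 + 0.067 + 0.047 + 0.070 = 0.389.
P(Grade=D) = 0.047 + 0.040 + 0.009 = 0.096.
P(Supplier=S1, Grade=D) − P(Supplier=S1)P(Grade=D) = 0.047 − 0.389×0.096 = 0.00966.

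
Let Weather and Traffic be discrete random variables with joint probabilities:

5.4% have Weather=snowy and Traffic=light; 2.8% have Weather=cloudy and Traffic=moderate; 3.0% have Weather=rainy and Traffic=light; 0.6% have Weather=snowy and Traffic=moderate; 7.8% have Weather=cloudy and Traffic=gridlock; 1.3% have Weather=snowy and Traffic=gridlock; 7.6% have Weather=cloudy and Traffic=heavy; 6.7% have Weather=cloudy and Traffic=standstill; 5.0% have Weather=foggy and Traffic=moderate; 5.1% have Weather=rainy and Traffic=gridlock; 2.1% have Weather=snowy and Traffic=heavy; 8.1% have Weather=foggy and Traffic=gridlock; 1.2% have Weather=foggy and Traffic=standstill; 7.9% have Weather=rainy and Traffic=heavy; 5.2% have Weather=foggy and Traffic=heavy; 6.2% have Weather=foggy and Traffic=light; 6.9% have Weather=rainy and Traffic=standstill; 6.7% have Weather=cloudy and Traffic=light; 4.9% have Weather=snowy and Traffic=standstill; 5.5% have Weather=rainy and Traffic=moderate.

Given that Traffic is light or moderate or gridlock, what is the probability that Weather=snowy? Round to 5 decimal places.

0.12696

P(Traffic=light) = 0.067 + 0.030 + 0.054 + 0.062 = 0.213.
P(Traffic=moderate) = 0.028 + 0.055 + 0.006 + 0.050 = 0.139.
P(Traffic=gridlock) = 0.078 + 0.051 + 0.013 + 0.081 = 0.223.
P(Traffic ∈ {light, moderate, gridlock}) = 0.213 + 0.139 + 0.223 = 0.575; P(Weather=snowy, Traffic ∈ {light, moderate, gridlock}) = 0.054 + 0.006 + 0.013 = 0.073.
P(Weather=snowy | Traffic ∈ {light, moderate, gridlock}) = 0.073/0.575 = 0.12696.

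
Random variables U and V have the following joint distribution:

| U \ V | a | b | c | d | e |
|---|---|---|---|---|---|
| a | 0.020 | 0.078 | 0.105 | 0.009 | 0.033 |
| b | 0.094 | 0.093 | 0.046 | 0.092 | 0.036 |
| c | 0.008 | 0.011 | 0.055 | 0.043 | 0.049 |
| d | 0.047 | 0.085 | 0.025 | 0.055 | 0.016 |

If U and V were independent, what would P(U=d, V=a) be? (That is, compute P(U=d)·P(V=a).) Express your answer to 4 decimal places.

P(U=d) = 0.047 + 0.085 + 0.025 + 0.055 + 0.016 = 0.228.
P(V=a) = 0.020 + 0.094 + 0.008 + 0.047 = 0.169.
Product: 0.228 × 0.169 = 0.0385.

0.0385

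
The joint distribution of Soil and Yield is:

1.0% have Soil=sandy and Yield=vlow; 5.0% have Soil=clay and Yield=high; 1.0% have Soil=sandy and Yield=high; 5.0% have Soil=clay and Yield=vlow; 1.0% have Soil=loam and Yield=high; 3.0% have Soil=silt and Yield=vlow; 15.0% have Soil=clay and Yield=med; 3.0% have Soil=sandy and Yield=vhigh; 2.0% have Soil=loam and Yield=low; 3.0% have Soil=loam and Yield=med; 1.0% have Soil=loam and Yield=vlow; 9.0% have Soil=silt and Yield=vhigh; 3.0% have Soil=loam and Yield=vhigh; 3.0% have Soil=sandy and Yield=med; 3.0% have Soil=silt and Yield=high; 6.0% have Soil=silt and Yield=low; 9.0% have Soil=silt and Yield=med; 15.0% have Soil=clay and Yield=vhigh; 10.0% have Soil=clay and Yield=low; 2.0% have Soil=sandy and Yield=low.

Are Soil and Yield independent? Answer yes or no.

Every cell satisfies P(Soil,Yield) = P(Soil)·P(Yield). For instance P(Soil=silt) = 0.300, P(Yield=low) = 0.200, and 0.300×0.200 = 0.060 matches the joint entry. So Soil and Yield are independent.

yes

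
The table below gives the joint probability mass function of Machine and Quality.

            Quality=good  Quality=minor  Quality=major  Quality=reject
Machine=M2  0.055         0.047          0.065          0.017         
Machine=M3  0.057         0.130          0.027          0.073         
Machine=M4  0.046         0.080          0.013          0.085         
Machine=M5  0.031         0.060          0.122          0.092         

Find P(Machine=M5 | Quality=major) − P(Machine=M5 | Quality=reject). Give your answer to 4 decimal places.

0.1929

P(Quality=major) = 0.065 + 0.027 + 0.013 + 0.122 = 0.227; P(Machine=M5 | Quality=major) = 0.122/0.227 = 0.53744.
P(Quality=reject) = 0.017 + 0.073 + 0.085 + 0.092 = 0.267; P(Machine=M5 | Quality=reject) = 0.092/0.267 = 0.34457.
Difference = 0.1929.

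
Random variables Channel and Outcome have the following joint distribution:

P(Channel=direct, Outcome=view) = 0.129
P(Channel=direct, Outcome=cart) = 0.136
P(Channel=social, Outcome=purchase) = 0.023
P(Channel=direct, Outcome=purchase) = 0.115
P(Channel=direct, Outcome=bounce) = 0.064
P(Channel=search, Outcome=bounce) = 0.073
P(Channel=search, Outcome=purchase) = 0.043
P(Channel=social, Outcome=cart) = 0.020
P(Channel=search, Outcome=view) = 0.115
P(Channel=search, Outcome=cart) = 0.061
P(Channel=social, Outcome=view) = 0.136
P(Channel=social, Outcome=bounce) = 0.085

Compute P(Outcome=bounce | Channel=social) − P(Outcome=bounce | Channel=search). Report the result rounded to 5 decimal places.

P(Channel=social) = 0.085 + 0.136 + 0.020 + 0.023 = 0.264; P(Outcome=bounce | Channel=social) = 0.085/0.264 = 0.321970.
P(Channel=search) = 0.073 + 0.115 + 0.061 + 0.043 = 0.292; P(Outcome=bounce | Channel=search) = 0.073/0.292 = 0.250000.
Difference = 0.07197.

0.07197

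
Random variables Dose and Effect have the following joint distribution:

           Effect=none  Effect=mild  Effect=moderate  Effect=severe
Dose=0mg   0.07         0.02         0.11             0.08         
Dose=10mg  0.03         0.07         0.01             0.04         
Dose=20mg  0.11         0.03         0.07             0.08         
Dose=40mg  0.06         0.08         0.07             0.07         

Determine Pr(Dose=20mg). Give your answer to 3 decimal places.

P(Dose=20mg) = 0.11 + 0.03 + 0.07 + 0.08 = 0.29.

0.290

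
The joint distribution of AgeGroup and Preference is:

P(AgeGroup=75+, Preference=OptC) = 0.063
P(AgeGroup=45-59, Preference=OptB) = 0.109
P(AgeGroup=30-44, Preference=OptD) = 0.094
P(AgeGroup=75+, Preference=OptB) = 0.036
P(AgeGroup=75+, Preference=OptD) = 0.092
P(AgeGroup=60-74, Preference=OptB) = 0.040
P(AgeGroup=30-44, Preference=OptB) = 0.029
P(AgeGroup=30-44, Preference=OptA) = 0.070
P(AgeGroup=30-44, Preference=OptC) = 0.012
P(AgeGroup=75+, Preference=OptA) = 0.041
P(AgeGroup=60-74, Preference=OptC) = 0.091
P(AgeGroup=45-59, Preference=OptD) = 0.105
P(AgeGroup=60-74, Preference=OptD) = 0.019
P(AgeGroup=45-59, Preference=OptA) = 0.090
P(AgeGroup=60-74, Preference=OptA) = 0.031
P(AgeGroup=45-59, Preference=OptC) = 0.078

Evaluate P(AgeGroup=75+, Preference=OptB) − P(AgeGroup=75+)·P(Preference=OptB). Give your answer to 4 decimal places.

-0.0136

P(AgeGroup=75+) = 0.041 + 0.036 + 0.063 + 0.092 = 0.232.
P(Preference=OptB) = 0.029 + 0.109 + 0.040 + 0.036 = 0.214.
P(AgeGroup=75+, Preference=OptB) − P(AgeGroup=75+)P(Preference=OptB) = 0.036 − 0.232×0.214 = -0.0136.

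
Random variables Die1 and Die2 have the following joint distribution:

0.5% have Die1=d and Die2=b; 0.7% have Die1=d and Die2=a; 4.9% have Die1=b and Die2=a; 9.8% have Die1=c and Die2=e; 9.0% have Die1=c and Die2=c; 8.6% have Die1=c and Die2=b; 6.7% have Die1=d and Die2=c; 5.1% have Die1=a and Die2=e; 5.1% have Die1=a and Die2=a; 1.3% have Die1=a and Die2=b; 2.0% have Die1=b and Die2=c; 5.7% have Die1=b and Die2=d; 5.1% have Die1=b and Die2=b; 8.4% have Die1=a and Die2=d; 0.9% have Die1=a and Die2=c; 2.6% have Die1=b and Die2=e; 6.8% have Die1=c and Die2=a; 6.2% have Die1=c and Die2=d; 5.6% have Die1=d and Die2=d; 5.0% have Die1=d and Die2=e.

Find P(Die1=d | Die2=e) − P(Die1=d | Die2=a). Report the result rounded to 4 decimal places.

P(Die2=e) = 0.051 + 0.026 + 0.098 + 0.050 = 0.225; P(Die1=d | Die2=e) = 0.050/0.225 = 0.22222.
P(Die2=a) = 0.051 + 0.049 + 0.068 + 0.007 = 0.175; P(Die1=d | Die2=a) = 0.007/0.175 = 0.04000.
Difference = 0.1822.

0.1822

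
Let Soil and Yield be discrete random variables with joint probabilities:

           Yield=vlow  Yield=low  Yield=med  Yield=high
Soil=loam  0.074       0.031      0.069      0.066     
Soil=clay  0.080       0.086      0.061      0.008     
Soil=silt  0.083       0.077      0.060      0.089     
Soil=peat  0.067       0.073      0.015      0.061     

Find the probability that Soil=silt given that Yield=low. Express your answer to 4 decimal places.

0.2884

P(Yield=low) = 0.031 + 0.086 + 0.077 + 0.073 = 0.267.
P(Soil=silt | Yield=low) = 0.077/0.267 = 0.2884.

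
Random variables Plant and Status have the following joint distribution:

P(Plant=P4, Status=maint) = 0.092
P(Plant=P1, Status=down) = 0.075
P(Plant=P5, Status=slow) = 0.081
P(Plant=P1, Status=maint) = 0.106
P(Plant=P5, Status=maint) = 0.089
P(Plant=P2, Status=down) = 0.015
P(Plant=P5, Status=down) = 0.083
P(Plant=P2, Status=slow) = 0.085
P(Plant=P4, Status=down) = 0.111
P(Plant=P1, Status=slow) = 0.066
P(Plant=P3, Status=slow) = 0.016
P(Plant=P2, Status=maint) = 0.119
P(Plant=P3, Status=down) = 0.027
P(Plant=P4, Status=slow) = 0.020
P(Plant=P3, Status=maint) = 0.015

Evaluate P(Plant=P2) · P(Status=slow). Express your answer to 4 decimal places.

0.0587

P(Plant=P2) = 0.085 + 0.015 + 0.119 = 0.219.
P(Status=slow) = 0.066 + 0.085 + 0.016 + 0.020 + 0.081 = 0.268.
Product: 0.219 × 0.268 = 0.0587.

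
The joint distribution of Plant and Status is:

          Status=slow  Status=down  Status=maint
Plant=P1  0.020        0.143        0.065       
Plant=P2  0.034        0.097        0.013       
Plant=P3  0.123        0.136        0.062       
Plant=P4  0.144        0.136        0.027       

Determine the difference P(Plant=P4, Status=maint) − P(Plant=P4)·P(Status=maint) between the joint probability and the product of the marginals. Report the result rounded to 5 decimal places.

-0.02427

P(Plant=P4) = 0.144 + 0.136 + 0.027 = 0.307.
P(Status=maint) = 0.065 + 0.013 + 0.062 + 0.027 = 0.167.
P(Plant=P4, Status=maint) − P(Plant=P4)P(Status=maint) = 0.027 − 0.307×0.167 = -0.02427.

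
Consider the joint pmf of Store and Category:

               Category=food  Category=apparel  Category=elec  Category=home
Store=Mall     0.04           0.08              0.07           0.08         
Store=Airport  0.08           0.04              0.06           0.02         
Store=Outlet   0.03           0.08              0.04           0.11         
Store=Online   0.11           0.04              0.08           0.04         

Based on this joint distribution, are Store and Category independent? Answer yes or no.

P(Store=Outlet) = 0.26 and P(Category=home) = 0.25, so their product is 0.0650, but P(Store=Outlet, Category=home) = 0.11. Since these differ, Store and Category are not independent.

no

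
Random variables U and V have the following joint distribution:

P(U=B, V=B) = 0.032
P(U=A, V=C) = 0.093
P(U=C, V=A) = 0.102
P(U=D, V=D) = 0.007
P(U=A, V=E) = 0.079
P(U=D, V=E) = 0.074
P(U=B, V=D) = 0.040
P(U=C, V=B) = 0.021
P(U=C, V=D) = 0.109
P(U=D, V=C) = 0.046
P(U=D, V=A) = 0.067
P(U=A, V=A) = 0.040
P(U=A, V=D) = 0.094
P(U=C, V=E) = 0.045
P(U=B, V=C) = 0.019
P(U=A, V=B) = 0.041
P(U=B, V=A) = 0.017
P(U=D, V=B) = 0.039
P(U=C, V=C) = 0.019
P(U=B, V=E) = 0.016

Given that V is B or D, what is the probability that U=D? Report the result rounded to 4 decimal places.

P(V=B) = 0.041 + 0.032 + 0.021 + 0.039 = 0.133.
P(V=D) = 0.094 + 0.040 + 0.109 + 0.007 = 0.250.
P(V ∈ {B, D}) = 0.133 + 0.250 = 0.383; P(U=D, V ∈ {B, D}) = 0.039 + 0.007 = 0.046.
P(U=D | V ∈ {B, D}) = 0.046/0.383 = 0.1201.

0.1201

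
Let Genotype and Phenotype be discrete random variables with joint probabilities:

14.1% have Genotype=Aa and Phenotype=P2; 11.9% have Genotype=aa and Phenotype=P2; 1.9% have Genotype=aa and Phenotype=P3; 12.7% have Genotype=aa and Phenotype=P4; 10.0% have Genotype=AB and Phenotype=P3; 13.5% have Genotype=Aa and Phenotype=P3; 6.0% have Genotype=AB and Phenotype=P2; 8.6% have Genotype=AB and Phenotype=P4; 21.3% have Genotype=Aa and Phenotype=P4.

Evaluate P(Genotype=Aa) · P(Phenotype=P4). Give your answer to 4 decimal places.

0.2083

P(Genotype=Aa) = 0.141 + 0.135 + 0.213 = 0.489.
P(Phenotype=P4) = 0.213 + 0.127 + 0.086 = 0.426.
Product: 0.489 × 0.426 = 0.2083.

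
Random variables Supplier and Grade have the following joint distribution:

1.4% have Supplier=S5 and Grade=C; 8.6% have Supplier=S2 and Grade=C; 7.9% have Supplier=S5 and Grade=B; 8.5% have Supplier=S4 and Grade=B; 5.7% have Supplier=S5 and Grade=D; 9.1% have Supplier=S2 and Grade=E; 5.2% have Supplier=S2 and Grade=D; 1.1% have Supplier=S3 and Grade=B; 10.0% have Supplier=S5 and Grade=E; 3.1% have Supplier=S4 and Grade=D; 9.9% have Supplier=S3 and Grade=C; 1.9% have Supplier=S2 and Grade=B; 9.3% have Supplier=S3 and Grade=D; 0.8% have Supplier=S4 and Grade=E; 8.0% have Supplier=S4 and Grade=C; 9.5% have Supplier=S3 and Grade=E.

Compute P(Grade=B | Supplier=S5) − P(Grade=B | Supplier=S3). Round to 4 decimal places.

P(Supplier=S5) = 0.079 + 0.014 + 0.057 + 0.100 = 0.250; P(Grade=B | Supplier=S5) = 0.079/0.250 = 0.31600.
P(Supplier=S3) = 0.011 + 0.099 + 0.093 + 0.095 = 0.298; P(Grade=B | Supplier=S3) = 0.011/0.298 = 0.03691.
Difference = 0.2791.

0.2791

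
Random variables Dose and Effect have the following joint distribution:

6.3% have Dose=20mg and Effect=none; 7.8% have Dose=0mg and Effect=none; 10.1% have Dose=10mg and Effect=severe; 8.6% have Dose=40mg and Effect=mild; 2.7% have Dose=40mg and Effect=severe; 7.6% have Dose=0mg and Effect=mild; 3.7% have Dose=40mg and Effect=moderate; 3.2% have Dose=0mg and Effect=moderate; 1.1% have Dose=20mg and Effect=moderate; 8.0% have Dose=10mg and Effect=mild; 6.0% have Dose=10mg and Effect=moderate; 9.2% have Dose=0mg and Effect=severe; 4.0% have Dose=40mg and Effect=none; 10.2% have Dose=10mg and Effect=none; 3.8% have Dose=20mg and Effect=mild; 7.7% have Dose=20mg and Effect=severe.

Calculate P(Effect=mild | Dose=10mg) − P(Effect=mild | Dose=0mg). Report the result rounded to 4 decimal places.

P(Dose=10mg) = 0.102 + 0.080 + 0.060 + 0.101 = 0.343; P(Effect=mild | Dose=10mg) = 0.080/0.343 = 0.23324.
P(Dose=0mg) = 0.078 + 0.076 + 0.032 + 0.092 = 0.278; P(Effect=mild | Dose=0mg) = 0.076/0.278 = 0.27338.
Difference = -0.0401.

-0.0401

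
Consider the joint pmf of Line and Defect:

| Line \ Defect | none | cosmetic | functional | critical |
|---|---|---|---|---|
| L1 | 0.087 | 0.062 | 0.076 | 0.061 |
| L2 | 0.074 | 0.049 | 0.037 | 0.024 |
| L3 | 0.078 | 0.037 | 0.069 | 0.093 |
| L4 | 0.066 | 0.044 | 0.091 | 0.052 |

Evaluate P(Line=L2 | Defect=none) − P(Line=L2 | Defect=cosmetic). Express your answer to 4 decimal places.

-0.0126

P(Defect=none) = 0.087 + 0.074 + 0.078 + 0.066 = 0.305; P(Line=L2 | Defect=none) = 0.074/0.305 = 0.24262.
P(Defect=cosmetic) = 0.062 + 0.049 + 0.037 + 0.044 = 0.192; P(Line=L2 | Defect=cosmetic) = 0.049/0.192 = 0.25521.
Difference = -0.0126.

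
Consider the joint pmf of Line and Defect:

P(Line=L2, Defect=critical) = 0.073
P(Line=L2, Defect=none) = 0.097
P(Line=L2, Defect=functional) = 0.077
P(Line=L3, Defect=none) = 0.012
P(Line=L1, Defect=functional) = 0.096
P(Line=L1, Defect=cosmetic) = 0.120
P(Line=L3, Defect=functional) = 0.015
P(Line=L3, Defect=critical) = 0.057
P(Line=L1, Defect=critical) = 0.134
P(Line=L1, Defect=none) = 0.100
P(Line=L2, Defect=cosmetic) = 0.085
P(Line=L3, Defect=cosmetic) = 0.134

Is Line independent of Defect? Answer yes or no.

no

P(Line=L3) = 0.218 and P(Defect=cosmetic) = 0.339, so their product is 0.07390, but P(Line=L3, Defect=cosmetic) = 0.134. Since these differ, Line and Defect are not independent.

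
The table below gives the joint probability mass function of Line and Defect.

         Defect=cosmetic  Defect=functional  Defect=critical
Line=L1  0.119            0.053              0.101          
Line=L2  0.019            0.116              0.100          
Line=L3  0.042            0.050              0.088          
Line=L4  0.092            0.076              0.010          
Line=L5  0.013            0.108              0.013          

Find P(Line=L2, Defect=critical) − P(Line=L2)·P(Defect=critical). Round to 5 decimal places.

P(Line=L2) = 0.019 + 0.116 + 0.100 = 0.235.
P(Defect=critical) = 0.101 + 0.100 + 0.088 + 0.010 + 0.013 = 0.312.
P(Line=L2, Defect=critical) − P(Line=L2)P(Defect=critical) = 0.100 − 0.235×0.312 = 0.02668.

0.02668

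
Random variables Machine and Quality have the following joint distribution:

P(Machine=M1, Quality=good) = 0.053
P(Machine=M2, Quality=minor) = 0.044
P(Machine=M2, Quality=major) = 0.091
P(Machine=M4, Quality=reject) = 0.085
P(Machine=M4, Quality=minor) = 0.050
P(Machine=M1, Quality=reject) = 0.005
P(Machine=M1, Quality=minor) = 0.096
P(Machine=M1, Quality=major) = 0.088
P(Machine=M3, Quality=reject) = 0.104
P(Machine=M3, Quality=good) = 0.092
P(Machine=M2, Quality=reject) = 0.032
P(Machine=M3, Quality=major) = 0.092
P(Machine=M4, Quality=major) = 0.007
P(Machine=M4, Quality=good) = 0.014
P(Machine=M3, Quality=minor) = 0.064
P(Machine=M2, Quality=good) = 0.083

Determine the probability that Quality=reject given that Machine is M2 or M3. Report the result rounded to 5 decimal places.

0.22591

P(Machine=M2) = 0.083 + 0.044 + 0.091 + 0.032 = 0.250.
P(Machine=M3) = 0.092 + 0.064 + 0.092 + 0.104 = 0.352.
P(Machine ∈ {M2, M3}) = 0.250 + 0.352 = 0.602; P(Quality=reject, Machine ∈ {M2, M3}) = 0.032 + 0.104 = 0.136.
P(Quality=reject | Machine ∈ {M2, M3}) = 0.136/0.602 = 0.22591.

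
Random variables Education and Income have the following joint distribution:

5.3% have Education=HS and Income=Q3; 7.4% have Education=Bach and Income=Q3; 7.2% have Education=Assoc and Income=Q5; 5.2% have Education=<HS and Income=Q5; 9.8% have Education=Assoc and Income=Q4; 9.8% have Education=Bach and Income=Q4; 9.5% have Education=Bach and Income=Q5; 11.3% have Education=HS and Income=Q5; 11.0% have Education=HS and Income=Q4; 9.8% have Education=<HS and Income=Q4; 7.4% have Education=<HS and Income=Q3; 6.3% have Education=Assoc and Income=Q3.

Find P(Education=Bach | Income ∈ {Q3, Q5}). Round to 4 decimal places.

0.2836

P(Income=Q3) = 0.074 + 0.053 + 0.063 + 0.074 = 0.264.
P(Income=Q5) = 0.052 + 0.113 + 0.072 + 0.095 = 0.332.
P(Income ∈ {Q3, Q5}) = 0.264 + 0.332 = 0.596; P(Education=Bach, Income ∈ {Q3, Q5}) = 0.074 + 0.095 = 0.169.
P(Education=Bach | Income ∈ {Q3, Q5}) = 0.169/0.596 = 0.2836.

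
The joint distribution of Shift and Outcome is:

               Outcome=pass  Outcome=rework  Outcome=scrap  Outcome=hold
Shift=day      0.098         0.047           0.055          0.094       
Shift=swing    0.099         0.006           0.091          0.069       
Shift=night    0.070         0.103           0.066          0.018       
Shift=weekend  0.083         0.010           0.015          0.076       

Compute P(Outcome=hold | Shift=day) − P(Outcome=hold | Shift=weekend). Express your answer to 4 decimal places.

-0.0933

P(Shift=day) = 0.098 + 0.047 + 0.055 + 0.094 = 0.294; P(Outcome=hold | Shift=day) = 0.094/0.294 = 0.31973.
P(Shift=weekend) = 0.083 + 0.010 + 0.015 + 0.076 = 0.184; P(Outcome=hold | Shift=weekend) = 0.076/0.184 = 0.41304.
Difference = -0.0933.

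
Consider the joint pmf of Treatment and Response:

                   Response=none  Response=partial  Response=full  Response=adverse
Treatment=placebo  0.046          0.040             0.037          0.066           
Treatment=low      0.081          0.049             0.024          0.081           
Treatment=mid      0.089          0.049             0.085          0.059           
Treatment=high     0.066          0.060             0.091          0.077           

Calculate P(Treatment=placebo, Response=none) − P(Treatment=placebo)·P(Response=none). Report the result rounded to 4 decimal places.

-0.0073

P(Treatment=placebo) = 0.046 + 0.040 + 0.037 + 0.066 = 0.189.
P(Response=none) = 0.046 + 0.081 + 0.089 + 0.066 = 0.282.
P(Treatment=placebo, Response=none) − P(Treatment=placebo)P(Response=none) = 0.046 − 0.189×0.282 = -0.0073.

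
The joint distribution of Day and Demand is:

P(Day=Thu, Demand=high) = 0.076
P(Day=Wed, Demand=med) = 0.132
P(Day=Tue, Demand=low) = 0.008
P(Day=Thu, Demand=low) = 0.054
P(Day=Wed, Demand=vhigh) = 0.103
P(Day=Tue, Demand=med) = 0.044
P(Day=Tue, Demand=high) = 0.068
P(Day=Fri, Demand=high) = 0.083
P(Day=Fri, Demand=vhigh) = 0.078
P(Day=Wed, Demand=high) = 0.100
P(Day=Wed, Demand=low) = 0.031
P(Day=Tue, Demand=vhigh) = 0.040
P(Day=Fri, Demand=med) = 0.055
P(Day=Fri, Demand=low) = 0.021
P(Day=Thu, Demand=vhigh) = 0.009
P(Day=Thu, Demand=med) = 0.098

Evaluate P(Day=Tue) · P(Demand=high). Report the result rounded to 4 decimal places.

0.0523

P(Day=Tue) = 0.008 + 0.044 + 0.068 + 0.040 = 0.160.
P(Demand=high) = 0.068 + 0.100 + 0.076 + 0.083 = 0.327.
Product: 0.160 × 0.327 = 0.0523.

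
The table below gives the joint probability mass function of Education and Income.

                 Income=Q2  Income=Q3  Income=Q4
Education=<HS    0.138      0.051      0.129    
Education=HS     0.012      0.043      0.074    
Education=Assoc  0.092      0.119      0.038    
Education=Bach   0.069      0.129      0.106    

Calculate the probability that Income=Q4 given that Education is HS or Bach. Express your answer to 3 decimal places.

0.416

P(Education=HS) = 0.012 + 0.043 + 0.074 = 0.129.
P(Education=Bach) = 0.069 + 0.129 + 0.106 = 0.304.
P(Education ∈ {HS, Bach}) = 0.129 + 0.304 = 0.433; P(Income=Q4, Education ∈ {HS, Bach}) = 0.074 + 0.106 = 0.180.
P(Income=Q4 | Education ∈ {HS, Bach}) = 0.180/0.433 = 0.416.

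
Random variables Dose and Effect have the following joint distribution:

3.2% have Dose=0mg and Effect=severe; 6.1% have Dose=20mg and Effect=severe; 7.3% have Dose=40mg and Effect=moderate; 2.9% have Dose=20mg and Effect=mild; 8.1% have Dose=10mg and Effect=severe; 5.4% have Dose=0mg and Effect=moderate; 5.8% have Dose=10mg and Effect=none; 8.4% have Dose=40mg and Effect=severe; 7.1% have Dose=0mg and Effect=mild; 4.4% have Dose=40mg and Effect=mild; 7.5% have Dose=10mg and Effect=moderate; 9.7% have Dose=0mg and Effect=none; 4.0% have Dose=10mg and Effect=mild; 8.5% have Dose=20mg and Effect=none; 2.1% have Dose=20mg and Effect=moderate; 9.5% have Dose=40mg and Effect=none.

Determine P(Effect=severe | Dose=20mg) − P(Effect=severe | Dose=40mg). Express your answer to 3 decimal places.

P(Dose=20mg) = 0.085 + 0.029 + 0.021 + 0.061 = 0.196; P(Effect=severe | Dose=20mg) = 0.061/0.196 = 0.3112.
P(Dose=40mg) = 0.095 + 0.044 + 0.073 + 0.084 = 0.296; P(Effect=severe | Dose=40mg) = 0.084/0.296 = 0.2838.
Difference = 0.027.

0.027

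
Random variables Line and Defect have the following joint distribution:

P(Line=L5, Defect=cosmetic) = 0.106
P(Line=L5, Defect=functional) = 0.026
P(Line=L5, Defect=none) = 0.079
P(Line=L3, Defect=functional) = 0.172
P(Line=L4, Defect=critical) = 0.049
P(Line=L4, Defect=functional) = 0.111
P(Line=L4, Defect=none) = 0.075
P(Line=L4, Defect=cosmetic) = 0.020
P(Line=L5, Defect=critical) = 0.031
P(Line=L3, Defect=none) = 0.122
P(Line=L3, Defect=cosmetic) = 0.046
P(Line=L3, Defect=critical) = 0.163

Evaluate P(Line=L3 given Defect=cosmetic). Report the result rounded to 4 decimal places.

0.2674

P(Defect=cosmetic) = 0.046 + 0.020 + 0.106 = 0.172.
P(Line=L3 | Defect=cosmetic) = 0.046/0.172 = 0.2674.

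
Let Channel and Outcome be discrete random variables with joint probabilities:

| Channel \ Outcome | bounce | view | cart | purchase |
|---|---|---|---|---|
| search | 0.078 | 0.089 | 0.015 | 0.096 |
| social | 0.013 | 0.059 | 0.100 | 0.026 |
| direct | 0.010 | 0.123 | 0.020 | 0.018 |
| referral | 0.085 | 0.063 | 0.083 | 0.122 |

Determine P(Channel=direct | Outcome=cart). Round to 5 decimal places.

P(Outcome=cart) = 0.015 + 0.100 + 0.020 + 0.083 = 0.218.
P(Channel=direct | Outcome=cart) = 0.020/0.218 = 0.09174.

0.09174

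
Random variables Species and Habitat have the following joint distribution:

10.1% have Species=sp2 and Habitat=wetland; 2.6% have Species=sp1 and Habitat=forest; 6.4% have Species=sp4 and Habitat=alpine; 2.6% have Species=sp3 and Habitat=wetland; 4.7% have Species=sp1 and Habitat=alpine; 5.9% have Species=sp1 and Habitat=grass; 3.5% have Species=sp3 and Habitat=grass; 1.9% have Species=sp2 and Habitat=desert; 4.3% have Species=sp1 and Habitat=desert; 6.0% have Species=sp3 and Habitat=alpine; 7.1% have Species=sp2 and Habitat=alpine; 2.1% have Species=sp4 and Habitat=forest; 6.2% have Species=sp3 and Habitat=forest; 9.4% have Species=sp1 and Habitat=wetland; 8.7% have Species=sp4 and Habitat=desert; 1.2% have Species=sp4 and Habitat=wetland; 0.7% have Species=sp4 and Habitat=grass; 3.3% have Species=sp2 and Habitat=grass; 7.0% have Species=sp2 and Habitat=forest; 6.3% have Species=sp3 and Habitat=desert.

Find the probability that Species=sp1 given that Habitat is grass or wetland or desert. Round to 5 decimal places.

P(Habitat=grass) = 0.059 + 0.033 + 0.035 + 0.007 = 0.134.
P(Habitat=wetland) = 0.094 + 0.101 + 0.026 + 0.012 = 0.233.
P(Habitat=desert) = 0.043 + 0.019 + 0.063 + 0.087 = 0.212.
P(Habitat ∈ {grass, wetland, desert}) = 0.134 + 0.233 + 0.212 = 0.579; P(Species=sp1, Habitat ∈ {grass, wetland, desert}) = 0.059 + 0.094 + 0.043 = 0.196.
P(Species=sp1 | Habitat ∈ {grass, wetland, desert}) = 0.196/0.579 = 0.33851.

0.33851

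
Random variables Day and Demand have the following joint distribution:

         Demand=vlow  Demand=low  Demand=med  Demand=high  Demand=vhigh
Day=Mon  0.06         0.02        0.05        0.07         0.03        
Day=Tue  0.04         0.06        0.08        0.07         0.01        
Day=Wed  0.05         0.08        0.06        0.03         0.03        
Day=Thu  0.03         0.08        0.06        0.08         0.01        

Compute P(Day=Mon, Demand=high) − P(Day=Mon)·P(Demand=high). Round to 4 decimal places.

P(Day=Mon) = 0.06 + 0.02 + 0.05 + 0.07 + 0.03 = 0.23.
P(Demand=high) = 0.07 + 0.07 + 0.03 + 0.08 = 0.25.
P(Day=Mon, Demand=high) − P(Day=Mon)P(Demand=high) = 0.07 − 0.23×0.25 = 0.0125.

0.0125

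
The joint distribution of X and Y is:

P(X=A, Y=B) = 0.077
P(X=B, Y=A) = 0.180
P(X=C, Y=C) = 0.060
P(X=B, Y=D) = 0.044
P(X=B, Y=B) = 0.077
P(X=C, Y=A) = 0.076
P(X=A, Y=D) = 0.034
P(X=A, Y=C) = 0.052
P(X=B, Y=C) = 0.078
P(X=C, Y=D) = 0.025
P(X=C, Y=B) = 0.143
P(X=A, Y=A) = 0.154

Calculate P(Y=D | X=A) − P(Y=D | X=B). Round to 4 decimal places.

P(X=A) = 0.154 + 0.077 + 0.052 + 0.034 = 0.317; P(Y=D | X=A) = 0.034/0.317 = 0.10726.
P(X=B) = 0.180 + 0.077 + 0.078 + 0.044 = 0.379; P(Y=D | X=B) = 0.044/0.379 = 0.11609.
Difference = -0.0088.

-0.0088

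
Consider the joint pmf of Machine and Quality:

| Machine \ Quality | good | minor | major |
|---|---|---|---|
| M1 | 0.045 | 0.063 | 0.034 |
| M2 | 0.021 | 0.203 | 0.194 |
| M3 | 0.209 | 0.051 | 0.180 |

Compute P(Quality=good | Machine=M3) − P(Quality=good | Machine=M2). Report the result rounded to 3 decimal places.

0.425

P(Machine=M3) = 0.209 + 0.051 + 0.180 = 0.440; P(Quality=good | Machine=M3) = 0.209/0.440 = 0.4750.
P(Machine=M2) = 0.021 + 0.203 + 0.194 = 0.418; P(Quality=good | Machine=M2) = 0.021/0.418 = 0.0502.
Difference = 0.425.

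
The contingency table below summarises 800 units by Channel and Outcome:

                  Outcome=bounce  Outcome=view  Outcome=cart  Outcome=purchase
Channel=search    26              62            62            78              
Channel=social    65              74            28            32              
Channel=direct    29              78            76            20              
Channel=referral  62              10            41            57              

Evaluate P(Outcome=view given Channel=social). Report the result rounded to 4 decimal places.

0.3719

Total with Channel=social: 65 + 74 + 28 + 32 = 199.
P(Outcome=view | Channel=social) = 74/199 = 0.3719.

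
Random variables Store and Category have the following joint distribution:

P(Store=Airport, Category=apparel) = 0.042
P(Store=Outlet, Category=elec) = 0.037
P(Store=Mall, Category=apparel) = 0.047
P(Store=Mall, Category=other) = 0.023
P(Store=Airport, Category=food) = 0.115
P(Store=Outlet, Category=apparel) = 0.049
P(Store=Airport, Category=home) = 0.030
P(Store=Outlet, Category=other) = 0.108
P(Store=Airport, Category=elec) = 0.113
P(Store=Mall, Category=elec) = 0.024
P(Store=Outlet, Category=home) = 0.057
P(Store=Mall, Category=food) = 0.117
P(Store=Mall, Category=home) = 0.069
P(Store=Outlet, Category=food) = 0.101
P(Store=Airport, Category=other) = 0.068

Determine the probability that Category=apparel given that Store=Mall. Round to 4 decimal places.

P(Store=Mall) = 0.117 + 0.047 + 0.024 + 0.069 + 0.023 = 0.280.
P(Category=apparel | Store=Mall) = 0.047/0.280 = 0.1679.

0.1679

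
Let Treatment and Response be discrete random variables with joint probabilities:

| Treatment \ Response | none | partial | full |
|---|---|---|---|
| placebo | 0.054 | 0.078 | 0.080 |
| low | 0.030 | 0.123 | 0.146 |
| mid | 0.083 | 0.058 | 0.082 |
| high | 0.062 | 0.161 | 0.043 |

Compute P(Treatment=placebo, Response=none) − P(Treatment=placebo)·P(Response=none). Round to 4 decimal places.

P(Treatment=placebo) = 0.054 + 0.078 + 0.080 = 0.212.
P(Response=none) = 0.054 + 0.030 + 0.083 + 0.062 = 0.229.
P(Treatment=placebo, Response=none) − P(Treatment=placebo)P(Response=none) = 0.054 − 0.212×0.229 = 0.0055.

0.0055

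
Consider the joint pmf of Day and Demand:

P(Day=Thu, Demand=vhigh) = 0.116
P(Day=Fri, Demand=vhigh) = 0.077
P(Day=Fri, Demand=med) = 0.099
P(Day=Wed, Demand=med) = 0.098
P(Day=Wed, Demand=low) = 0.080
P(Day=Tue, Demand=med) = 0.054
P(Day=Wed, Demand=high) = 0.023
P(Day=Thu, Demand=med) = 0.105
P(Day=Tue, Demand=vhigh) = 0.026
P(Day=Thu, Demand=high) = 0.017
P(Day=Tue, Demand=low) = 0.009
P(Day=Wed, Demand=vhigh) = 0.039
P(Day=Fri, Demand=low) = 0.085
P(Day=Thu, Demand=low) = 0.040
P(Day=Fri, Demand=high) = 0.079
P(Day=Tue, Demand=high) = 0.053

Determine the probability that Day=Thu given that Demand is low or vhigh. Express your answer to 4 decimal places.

P(Demand=low) = 0.009 + 0.080 + 0.040 + 0.085 = 0.214.
P(Demand=vhigh) = 0.026 + 0.039 + 0.116 + 0.077 = 0.258.
P(Demand ∈ {low, vhigh}) = 0.214 + 0.258 = 0.472; P(Day=Thu, Demand ∈ {low, vhigh}) = 0.040 + 0.116 = 0.156.
P(Day=Thu | Demand ∈ {low, vhigh}) = 0.156/0.472 = 0.3305.

0.3305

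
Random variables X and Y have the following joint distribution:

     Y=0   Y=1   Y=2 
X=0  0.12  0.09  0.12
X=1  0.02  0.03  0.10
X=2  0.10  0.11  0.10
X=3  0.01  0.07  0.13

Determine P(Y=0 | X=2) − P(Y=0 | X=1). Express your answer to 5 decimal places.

0.18925

P(X=2) = 0.10 + 0.11 + 0.10 = 0.31; P(Y=0 | X=2) = 0.10/0.31 = 0.322581.
P(X=1) = 0.02 + 0.03 + 0.10 = 0.15; P(Y=0 | X=1) = 0.02/0.15 = 0.133333.
Difference = 0.18925.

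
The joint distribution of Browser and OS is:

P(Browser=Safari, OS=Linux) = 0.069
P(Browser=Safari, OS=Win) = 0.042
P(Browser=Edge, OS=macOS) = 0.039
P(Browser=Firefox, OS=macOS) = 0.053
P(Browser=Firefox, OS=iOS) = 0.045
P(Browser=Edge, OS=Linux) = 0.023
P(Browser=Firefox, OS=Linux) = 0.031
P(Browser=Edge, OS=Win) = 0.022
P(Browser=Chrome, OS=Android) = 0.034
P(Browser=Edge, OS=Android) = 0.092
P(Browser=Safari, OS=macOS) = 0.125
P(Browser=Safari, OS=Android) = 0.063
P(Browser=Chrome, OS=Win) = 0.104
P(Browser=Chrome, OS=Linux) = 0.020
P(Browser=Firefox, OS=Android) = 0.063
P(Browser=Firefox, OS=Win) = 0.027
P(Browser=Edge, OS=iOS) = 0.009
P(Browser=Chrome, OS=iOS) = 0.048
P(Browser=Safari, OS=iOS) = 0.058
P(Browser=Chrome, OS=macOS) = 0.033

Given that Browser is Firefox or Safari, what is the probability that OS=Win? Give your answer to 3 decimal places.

0.120

P(Browser=Firefox) = 0.027 + 0.053 + 0.031 + 0.045 + 0.063 = 0.219.
P(Browser=Safari) = 0.042 + 0.125 + 0.069 + 0.058 + 0.063 = 0.357.
P(Browser ∈ {Firefox, Safari}) = 0.219 + 0.357 = 0.576; P(OS=Win, Browser ∈ {Firefox, Safari}) = 0.027 + 0.042 = 0.069.
P(OS=Win | Browser ∈ {Firefox, Safari}) = 0.069/0.576 = 0.120.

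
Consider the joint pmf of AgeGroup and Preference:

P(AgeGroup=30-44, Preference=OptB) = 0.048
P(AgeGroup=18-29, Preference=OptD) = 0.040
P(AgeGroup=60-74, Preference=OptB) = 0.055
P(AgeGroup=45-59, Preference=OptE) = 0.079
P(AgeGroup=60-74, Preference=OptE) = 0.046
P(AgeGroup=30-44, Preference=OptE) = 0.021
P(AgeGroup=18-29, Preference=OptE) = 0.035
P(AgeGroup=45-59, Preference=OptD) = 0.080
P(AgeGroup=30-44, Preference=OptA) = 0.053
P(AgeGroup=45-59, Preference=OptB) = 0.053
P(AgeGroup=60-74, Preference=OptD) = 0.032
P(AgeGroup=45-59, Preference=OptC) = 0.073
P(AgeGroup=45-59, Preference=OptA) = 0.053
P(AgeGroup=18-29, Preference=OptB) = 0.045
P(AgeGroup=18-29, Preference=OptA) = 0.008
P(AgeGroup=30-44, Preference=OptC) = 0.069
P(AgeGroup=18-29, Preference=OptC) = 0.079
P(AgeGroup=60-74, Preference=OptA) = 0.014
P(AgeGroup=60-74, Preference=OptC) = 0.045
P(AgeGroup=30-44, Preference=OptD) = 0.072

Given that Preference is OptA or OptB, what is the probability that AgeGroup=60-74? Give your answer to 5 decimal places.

P(Preference=OptA) = 0.008 + 0.053 + 0.053 + 0.014 = 0.128.
P(Preference=OptB) = 0.045 + 0.048 + 0.053 + 0.055 = 0.201.
P(Preference ∈ {OptA, OptB}) = 0.128 + 0.201 = 0.329; P(AgeGroup=60-74, Preference ∈ {OptA, OptB}) = 0.014 + 0.055 = 0.069.
P(AgeGroup=60-74 | Preference ∈ {OptA, OptB}) = 0.069/0.329 = 0.20973.

0.20973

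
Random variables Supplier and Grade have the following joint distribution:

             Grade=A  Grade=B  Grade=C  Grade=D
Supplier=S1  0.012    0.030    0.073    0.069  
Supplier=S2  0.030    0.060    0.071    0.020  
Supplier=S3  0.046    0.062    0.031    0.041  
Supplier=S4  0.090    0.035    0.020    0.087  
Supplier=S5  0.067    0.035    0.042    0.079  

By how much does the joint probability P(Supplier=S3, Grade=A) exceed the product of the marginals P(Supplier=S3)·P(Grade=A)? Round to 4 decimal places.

P(Supplier=S3) = 0.046 + 0.062 + 0.031 + 0.041 = 0.180.
P(Grade=A) = 0.012 + 0.030 + 0.046 + 0.090 + 0.067 = 0.245.
P(Supplier=S3, Grade=A) − P(Supplier=S3)P(Grade=A) = 0.046 − 0.180×0.245 = 0.0019.

0.0019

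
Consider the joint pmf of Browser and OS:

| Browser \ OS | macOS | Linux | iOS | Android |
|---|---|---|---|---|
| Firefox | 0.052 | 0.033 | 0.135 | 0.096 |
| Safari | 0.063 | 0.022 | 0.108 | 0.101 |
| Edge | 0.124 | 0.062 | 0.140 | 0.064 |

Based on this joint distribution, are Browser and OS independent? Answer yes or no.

no

P(Browser=Edge) = 0.390 and P(OS=Android) = 0.261, so their product is 0.10179, but P(Browser=Edge, OS=Android) = 0.064. Since these differ, Browser and OS are not independent.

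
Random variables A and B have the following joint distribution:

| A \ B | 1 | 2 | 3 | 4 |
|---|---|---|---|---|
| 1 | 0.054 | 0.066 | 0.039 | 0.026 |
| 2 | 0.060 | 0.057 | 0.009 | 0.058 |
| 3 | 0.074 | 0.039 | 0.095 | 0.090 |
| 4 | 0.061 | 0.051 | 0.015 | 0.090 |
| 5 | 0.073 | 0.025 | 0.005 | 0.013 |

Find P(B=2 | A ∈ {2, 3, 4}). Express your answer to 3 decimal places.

0.210

P(A=2) = 0.060 + 0.057 + 0.009 + 0.058 = 0.184.
P(A=3) = 0.074 + 0.039 + 0.095 + 0.090 = 0.298.
P(A=4) = 0.061 + 0.051 + 0.015 + 0.090 = 0.217.
P(A ∈ {2, 3, 4}) = 0.184 + 0.298 + 0.217 = 0.699; P(B=2, A ∈ {2, 3, 4}) = 0.057 + 0.039 + 0.051 = 0.147.
P(B=2 | A ∈ {2, 3, 4}) = 0.147/0.699 = 0.210.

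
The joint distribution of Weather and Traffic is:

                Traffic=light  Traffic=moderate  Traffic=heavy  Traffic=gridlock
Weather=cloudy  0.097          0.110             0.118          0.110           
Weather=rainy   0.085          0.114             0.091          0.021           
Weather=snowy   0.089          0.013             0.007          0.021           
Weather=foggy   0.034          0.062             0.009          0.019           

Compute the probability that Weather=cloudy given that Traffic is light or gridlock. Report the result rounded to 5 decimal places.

0.43487

P(Traffic=light) = 0.097 + 0.085 + 0.089 + 0.034 = 0.305.
P(Traffic=gridlock) = 0.110 + 0.021 + 0.021 + 0.019 = 0.171.
P(Traffic ∈ {light, gridlock}) = 0.305 + 0.171 = 0.476; P(Weather=cloudy, Traffic ∈ {light, gridlock}) = 0.097 + 0.110 = 0.207.
P(Weather=cloudy | Traffic ∈ {light, gridlock}) = 0.207/0.476 = 0.43487.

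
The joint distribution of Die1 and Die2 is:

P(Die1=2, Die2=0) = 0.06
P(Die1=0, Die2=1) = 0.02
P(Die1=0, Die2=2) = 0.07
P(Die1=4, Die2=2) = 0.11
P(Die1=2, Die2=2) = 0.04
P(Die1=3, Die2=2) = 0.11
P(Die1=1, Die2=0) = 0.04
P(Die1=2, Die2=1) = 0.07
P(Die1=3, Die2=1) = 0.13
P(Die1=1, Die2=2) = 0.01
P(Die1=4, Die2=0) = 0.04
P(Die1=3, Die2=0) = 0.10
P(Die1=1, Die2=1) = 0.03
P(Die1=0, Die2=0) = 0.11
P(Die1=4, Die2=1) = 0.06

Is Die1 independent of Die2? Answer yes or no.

P(Die1=0) = 0.20 and P(Die2=1) = 0.31, so their product is 0.0620, but P(Die1=0, Die2=1) = 0.02. Since these differ, Die1 and Die2 are not independent.

no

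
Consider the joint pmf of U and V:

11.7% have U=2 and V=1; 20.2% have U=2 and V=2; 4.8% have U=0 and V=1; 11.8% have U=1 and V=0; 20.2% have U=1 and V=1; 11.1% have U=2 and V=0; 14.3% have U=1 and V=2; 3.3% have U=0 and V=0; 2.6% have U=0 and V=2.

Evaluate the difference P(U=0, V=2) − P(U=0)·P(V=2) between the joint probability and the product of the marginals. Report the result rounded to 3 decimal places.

P(U=0) = 0.033 + 0.048 + 0.026 = 0.107.
P(V=2) = 0.026 + 0.143 + 0.202 = 0.371.
P(U=0, V=2) − P(U=0)P(V=2) = 0.026 − 0.107×0.371 = -0.014.

-0.014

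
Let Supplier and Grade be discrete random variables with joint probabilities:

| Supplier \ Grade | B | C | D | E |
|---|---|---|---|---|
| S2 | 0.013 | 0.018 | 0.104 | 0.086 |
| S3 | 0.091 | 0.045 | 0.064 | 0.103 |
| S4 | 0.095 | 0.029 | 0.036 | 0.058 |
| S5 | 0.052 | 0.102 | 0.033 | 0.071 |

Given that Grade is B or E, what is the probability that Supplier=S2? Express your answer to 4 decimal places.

0.1740

P(Grade=B) = 0.013 + 0.091 + 0.095 + 0.052 = 0.251.
P(Grade=E) = 0.086 + 0.103 + 0.058 + 0.071 = 0.318.
P(Grade ∈ {B, E}) = 0.251 + 0.318 = 0.569; P(Supplier=S2, Grade ∈ {B, E}) = 0.013 + 0.086 = 0.099.
P(Supplier=S2 | Grade ∈ {B, E}) = 0.099/0.569 = 0.1740.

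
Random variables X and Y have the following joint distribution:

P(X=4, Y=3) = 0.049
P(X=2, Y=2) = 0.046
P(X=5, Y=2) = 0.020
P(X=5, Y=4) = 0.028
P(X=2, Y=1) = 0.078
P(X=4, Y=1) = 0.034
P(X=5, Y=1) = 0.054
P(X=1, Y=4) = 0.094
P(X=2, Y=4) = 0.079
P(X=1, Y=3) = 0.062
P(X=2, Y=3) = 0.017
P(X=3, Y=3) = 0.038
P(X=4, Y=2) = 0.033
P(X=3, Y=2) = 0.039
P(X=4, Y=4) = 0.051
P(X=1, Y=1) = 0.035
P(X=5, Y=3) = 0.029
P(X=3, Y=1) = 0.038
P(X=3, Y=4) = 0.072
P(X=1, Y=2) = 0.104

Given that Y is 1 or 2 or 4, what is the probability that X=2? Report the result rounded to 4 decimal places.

0.2522

P(Y=1) = 0.035 + 0.078 + 0.038 + 0.034 + 0.054 = 0.239.
P(Y=2) = 0.104 + 0.046 + 0.039 + 0.033 + 0.020 = 0.242.
P(Y=4) = 0.094 + 0.079 + 0.072 + 0.051 + 0.028 = 0.324.
P(Y ∈ {1, 2, 4}) = 0.239 + 0.242 + 0.324 = 0.805; P(X=2, Y ∈ {1, 2, 4}) = 0.078 + 0.046 + 0.079 = 0.203.
P(X=2 | Y ∈ {1, 2, 4}) = 0.203/0.805 = 0.2522.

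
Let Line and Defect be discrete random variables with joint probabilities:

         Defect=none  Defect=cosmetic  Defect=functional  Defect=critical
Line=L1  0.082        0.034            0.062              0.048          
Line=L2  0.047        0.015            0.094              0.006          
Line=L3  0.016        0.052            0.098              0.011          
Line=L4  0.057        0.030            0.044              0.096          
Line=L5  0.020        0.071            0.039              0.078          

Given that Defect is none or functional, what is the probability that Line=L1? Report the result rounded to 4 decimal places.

P(Defect=none) = 0.082 + 0.047 + 0.016 + 0.057 + 0.020 = 0.222.
P(Defect=functional) = 0.062 + 0.094 + 0.098 + 0.044 + 0.039 = 0.337.
P(Defect ∈ {none, functional}) = 0.222 + 0.337 = 0.559; P(Line=L1, Defect ∈ {none, functional}) = 0.082 + 0.062 = 0.144.
P(Line=L1 | Defect ∈ {none, functional}) = 0.144/0.559 = 0.2576.

0.2576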